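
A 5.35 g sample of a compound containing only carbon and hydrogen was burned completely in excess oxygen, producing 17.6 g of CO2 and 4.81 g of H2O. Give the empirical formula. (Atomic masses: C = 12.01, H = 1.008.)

C3H4

mol C = 17.6 / 44.01 = 0.3999; mass C = 0.3999 × 12.01 = 4.803 g
mol H = 2 × (4.81 / 18.02) = 0.5339; mass H = 0.5339 × 1.008 = 0.5381 g
Smallest is C at 0.3999 mol; normalising gives C 1.000, H 1.335
×3: C 3.00, H 4.00 → C3H4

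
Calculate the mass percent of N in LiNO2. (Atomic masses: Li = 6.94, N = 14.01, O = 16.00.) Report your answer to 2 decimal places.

26.46%

Molar mass = 1(6.94) + 1(14.01) + 2(16.00) = 52.950 g/mol
Mass of N per mole = 1 × 14.01 = 14.010 g
% N = 14.010 / 52.950 × 100 = 26.46%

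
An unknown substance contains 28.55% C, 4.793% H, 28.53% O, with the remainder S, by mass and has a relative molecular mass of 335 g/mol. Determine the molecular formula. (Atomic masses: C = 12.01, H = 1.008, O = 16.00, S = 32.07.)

Assume 100 g: 28.55 g C, 4.793 g H, 28.53 g O, 38.127 g S.
C: 28.55 g ÷ 12.01 g/mol = 2.377 mol
H: 4.793 g ÷ 1.008 g/mol = 4.755 mol
O: 28.53 g ÷ 16.00 g/mol = 1.783 mol
S: 38.127 g ÷ 32.07 g/mol = 1.189 mol
Divide by the smallest (1.189 mol S): C 2.000, H 4.000, O 1.500, S 1.000
×2: C 4.00, H 8.00, O 3.00, S 2.00 → C4H8O3S2
Empirical-formula mass = 168.24 g/mol
n = 335 / 168.24 = 1.99 ≈ 2
Molecular formula = (C4H8O3S2)×2 = C8H16O6S4

C8H16O6S4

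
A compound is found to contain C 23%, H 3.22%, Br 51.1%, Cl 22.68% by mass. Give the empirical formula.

Assume 100 g: 23 g C, 3.22 g H, 51.1 g Br, 22.68 g Cl.
C: 23 g ÷ 12.01 g/mol = 1.915 mol
H: 3.22 g ÷ 1.008 g/mol = 3.194 mol
Br: 51.1 g ÷ 79.90 g/mol = 0.6395 mol
Cl: 22.68 g ÷ 35.45 g/mol = 0.6398 mol
Ratios (÷ 0.6395): C 2.994, H 4.995, Br 1.000, Cl 1.000
Ratio ≈ 3:5:1:1, so the empirical formula is C3H5BrCl

C3H5BrCl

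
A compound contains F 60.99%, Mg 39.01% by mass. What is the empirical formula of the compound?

F2Mg

Assume 100 g: 60.99 g F, 39.01 g Mg.
Moles — F: 60.99 / 19.00 = 3.21 mol; Mg: 39.01 / 24.31 = 1.605 mol
Ratios (÷ 1.605): F 2.000, Mg 1.000
≈ 2:1 → F2Mg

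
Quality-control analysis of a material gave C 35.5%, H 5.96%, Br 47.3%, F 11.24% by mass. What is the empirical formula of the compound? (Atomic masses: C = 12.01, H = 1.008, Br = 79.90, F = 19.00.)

Assume 100 g: 35.5 g C, 5.96 g H, 47.3 g Br, 11.24 g F.
C: 35.5 g ÷ 12.01 g/mol = 2.956 mol
H: 5.96 g ÷ 1.008 g/mol = 5.913 mol
Br: 47.3 g ÷ 79.90 g/mol = 0.592 mol
F: 11.24 g ÷ 19.00 g/mol = 0.5916 mol
Smallest is F at 0.5916 mol; normalising gives C 4.997, H 9.995, Br 1.001, F 1.000
Ratio ≈ 5:10:1:1, so the empirical formula is C5H10BrF

C5H10BrF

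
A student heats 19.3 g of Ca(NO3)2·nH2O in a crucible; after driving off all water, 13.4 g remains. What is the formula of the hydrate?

Mass of water lost = 19.3 − 13.4 = 5.9 g → 5.9 / 18.02 = 0.3274 mol H2O
Molar mass of Ca(NO3)2 = 164.10 g/mol → mol Ca(NO3)2 = 13.4 / 164.10 = 0.08166
n = 0.3274 / 0.08166 = 4.01 ≈ 4 → Ca(NO3)2·4H2O

Ca(NO3)2·4H2O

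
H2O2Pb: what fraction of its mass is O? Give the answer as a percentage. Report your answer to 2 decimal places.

13.27%

Molar mass = 2(1.008) + 2(16.00) + 1(207.2) = 241.216 g/mol
Mass of O per mole = 2 × 16.00 = 32.000 g
% O = 32.000 / 241.216 × 100 = 13.27%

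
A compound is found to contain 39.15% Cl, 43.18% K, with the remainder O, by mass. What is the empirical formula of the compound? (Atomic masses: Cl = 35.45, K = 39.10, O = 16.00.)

ClKO

Assume 100 g: 39.15 g Cl, 43.18 g K, 17.67 g O.
Cl: 39.15 g ÷ 35.45 g/mol = 1.104 mol
K: 43.18 g ÷ 39.10 g/mol = 1.104 mol
O: 17.67 g ÷ 16.00 g/mol = 1.104 mol
Ratios (÷ 1.104): Cl 1.000, K 1.000, O 1.000
→ ClKO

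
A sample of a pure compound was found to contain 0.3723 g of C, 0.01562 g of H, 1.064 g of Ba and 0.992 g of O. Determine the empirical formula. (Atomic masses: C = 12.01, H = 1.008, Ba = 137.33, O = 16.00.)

C4H2BaO8

Moles — C: 0.3723 / 12.01 = 0.031 mol; H: 0.01562 / 1.008 = 0.0155 mol; Ba: 1.064 / 137.33 = 0.007748 mol; O: 0.992 / 16.00 = 0.062 mol
Smallest is Ba at 0.007748 mol; normalising gives C 4.001, H 2.000, Ba 1.000, O 8.002
Ratio ≈ 4:2:1:8, so the empirical formula is C4H2BaO8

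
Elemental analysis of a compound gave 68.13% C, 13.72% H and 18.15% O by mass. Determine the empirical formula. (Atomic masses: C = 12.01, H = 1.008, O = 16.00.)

Assume 100 g: 68.13 g C, 13.72 g H, 18.15 g O.
C: 68.13 g ÷ 12.01 g/mol = 5.673 mol
H: 13.72 g ÷ 1.008 g/mol = 13.61 mol
O: 18.15 g ÷ 16.00 g/mol = 1.134 mol
Divide by the smallest (1.134 mol O): C 5.001, H 11.999, O 1.000
≈ 5:12:1 → C5H12O

C5H12O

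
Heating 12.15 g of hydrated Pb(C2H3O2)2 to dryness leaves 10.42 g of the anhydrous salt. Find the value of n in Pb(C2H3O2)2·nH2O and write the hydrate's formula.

Mass of water lost = 12.15 − 10.42 = 1.73 g → 1.73 / 18.02 = 0.096 mol H2O
Molar mass of Pb(C2H3O2)2 = 325.29 g/mol → mol Pb(C2H3O2)2 = 10.42 / 325.29 = 0.03203
n = 0.096 / 0.03203 = 3.00 ≈ 3 → Pb(C2H3O2)2·3H2O

Pb(C2H3O2)2·3H2O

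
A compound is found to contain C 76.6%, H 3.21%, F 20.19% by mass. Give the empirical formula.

Assume 100 g: 76.6 g C, 3.21 g H, 20.19 g F.
C: 76.6 g ÷ 12.01 g/mol = 6.378 mol
H: 3.21 g ÷ 1.008 g/mol = 3.185 mol
F: 20.19 g ÷ 19.00 g/mol = 1.063 mol
Ratios (÷ 1.063): C 6.002, H 2.997, F 1.000
≈ 6:3:1 → C6H3F

C6H3F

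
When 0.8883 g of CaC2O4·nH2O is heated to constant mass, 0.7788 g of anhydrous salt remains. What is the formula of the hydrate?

CaC2O4·H2O

Mass of water lost = 0.8883 − 0.7788 = 0.1095 g → 0.1095 / 18.02 = 0.006077 mol H2O
Molar mass of CaC2O4 = 128.10 g/mol → mol CaC2O4 = 0.7788 / 128.10 = 0.00608
n = 0.006077 / 0.00608 = 1.00 ≈ 1 → CaC2O4·H2O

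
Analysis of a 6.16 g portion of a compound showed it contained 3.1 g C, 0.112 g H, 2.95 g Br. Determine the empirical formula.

n(C) = 3.1/12.01 = 0.2581, n(H) = 0.112/1.008 = 0.1111, n(Br) = 2.95/79.90 = 0.03692
Divide by the smallest (0.03692 mol Br): C 6.991, H 3.009, Br 1.000
≈ 7:3:1 → C7H3Br

C7H3Br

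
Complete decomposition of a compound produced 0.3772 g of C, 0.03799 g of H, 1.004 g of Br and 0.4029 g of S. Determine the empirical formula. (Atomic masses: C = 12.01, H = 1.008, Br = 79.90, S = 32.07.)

Moles — C: 0.3772 / 12.01 = 0.03141 mol; H: 0.03799 / 1.008 = 0.03769 mol; Br: 1.004 / 79.90 = 0.01257 mol; S: 0.4029 / 32.07 = 0.01256 mol
Divide by the smallest (0.01256 mol S): C 2.500, H 3.000, Br 1.000, S 1.000
Multiply by 2: C 5.00, H 6.00, Br 2.00, S 2.00 → C5H6Br2S2

C5H6Br2S2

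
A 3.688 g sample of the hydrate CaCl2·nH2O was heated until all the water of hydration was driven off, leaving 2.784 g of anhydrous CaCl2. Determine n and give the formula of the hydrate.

CaCl2·2H2O

Mass of water lost = 3.688 − 2.784 = 0.904 g → 0.904 / 18.02 = 0.05017 mol H2O
Molar mass of CaCl2 = 110.98 g/mol → mol CaCl2 = 2.784 / 110.98 = 0.02509
n = 0.05017 / 0.02509 = 2.00 ≈ 2 → CaCl2·2H2O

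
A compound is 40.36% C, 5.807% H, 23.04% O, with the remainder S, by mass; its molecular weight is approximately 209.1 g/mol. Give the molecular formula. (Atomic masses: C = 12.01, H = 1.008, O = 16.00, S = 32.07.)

Assume 100 g: 40.36 g C, 5.807 g H, 23.04 g O, 30.793 g S.
n(C) = 40.36/12.01 = 3.361, n(H) = 5.807/1.008 = 5.761, n(O) = 23.04/16.00 = 1.44, n(S) = 30.793/32.07 = 0.9602
Divide by the smallest (0.9602 mol S): C 3.500, H 6.000, O 1.500, S 1.000
×2: C 7.00, H 12.00, O 3.00, S 2.00 → C7H12O3S2
Empirical-formula mass = 208.31 g/mol
n = 209.1 / 208.31 = 1.00 ≈ 1
Molecular formula = empirical formula = C7H12O3S2

C7H12O3S2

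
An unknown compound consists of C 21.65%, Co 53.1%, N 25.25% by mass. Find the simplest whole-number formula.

C2CoN2

Assume 100 g: 21.65 g C, 53.1 g Co, 25.25 g N.
Moles — C: 21.65 / 12.01 = 1.803 mol; Co: 53.1 / 58.93 = 0.9011 mol; N: 25.25 / 14.01 = 1.802 mol
Ratios (÷ 0.9011): C 2.001, Co 1.000, N 2.000
Ratio ≈ 2:1:2, so the empirical formula is C2CoN2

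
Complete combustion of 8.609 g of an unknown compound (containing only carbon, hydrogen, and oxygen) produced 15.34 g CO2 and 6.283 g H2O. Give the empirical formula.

mol C = 15.34 / 44.01 = 0.3486; mass C = 0.3486 × 12.01 = 4.186 g
mol H = 2 × (6.283 / 18.02) = 0.6973; mass H = 0.6973 × 1.008 = 0.7029 g
mass O = 8.609 − (4.889) = 3.720 g → mol O = 0.2325
Ratios (÷ 0.2325): C 1.499, H 2.999, O 1.000
Scaling by 2: C 3.00, H 6.00, O 2.00 → C3H6O2

C3H6O2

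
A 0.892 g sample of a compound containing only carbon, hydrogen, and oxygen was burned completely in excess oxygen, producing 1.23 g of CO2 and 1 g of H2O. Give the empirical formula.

CH4O

mol C = 1.23 / 44.01 = 0.02795; mass C = 0.02795 × 12.01 = 0.3357 g
mol H = 2 × (1 / 18.02) = 0.1110; mass H = 0.1110 × 1.008 = 0.1119 g
mass O = 0.892 − (0.4475) = 0.4445 g → mol O = 0.02778
Ratios (÷ 0.02778): C 1.006, H 3.995, O 1.000
Ratio ≈ 1:4:1, so the empirical formula is CH4O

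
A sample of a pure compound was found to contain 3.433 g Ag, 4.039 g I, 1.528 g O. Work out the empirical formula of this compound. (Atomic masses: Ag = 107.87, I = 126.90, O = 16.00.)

Moles — Ag: 3.433 / 107.87 = 0.03183 mol; I: 4.039 / 126.90 = 0.03183 mol; O: 1.528 / 16.00 = 0.0955 mol
Smallest is Ag at 0.03183 mol; normalising gives Ag 1.000, I 1.000, O 3.001
≈ 1:1:3 → AgIO3

AgIO3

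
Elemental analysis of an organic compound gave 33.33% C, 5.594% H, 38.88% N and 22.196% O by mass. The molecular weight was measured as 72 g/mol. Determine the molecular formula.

Assume 100 g: 33.33 g C, 5.594 g H, 38.88 g N, 22.196 g O.
n(C) = 33.33/12.01 = 2.775, n(H) = 5.594/1.008 = 5.55, n(N) = 38.88/14.01 = 2.775, n(O) = 22.196/16.00 = 1.387
Smallest is O at 1.387 mol; normalising gives C 2.000, H 4.000, N 2.000, O 1.000
Ratio ≈ 2:4:2:1, so the empirical formula is C2H4N2O
Empirical-formula mass = 72.07 g/mol
n = 72 / 72.07 = 1.00 ≈ 1
Molecular formula = empirical formula = C2H4N2O

C2H4N2O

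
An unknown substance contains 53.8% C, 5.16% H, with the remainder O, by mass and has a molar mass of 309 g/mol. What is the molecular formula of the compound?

C14H16O8

Assume 100 g: 53.8 g C, 5.16 g H, 41.04 g O.
n(C) = 53.8/12.01 = 4.48, n(H) = 5.16/1.008 = 5.119, n(O) = 41.04/16.00 = 2.565
Smallest is O at 2.565 mol; normalising gives C 1.746, H 1.996, O 1.000
×4: C 6.99, H 7.98, O 4.00 → C7H8O4
Empirical-formula mass = 156.13 g/mol
n = 309 / 156.13 = 1.98 ≈ 2
Molecular formula = (C7H8O4)×2 = C14H16O8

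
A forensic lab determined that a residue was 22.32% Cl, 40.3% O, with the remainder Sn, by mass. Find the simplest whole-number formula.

Assume 100 g: 22.32 g Cl, 40.3 g O, 37.38 g Sn.
Moles — Cl: 22.32 / 35.45 = 0.6296 mol; O: 40.3 / 16.00 = 2.519 mol; Sn: 37.38 / 118.71 = 0.3149 mol
Ratios (÷ 0.3149): Cl 2.000, O 7.999, Sn 1.000
Ratio ≈ 2:8:1, so the empirical formula is Cl2O8Sn

Cl2O8Sn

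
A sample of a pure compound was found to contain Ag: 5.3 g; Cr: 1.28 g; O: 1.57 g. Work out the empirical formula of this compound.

Ag: 5.3 g ÷ 107.87 g/mol = 0.04913 mol
Cr: 1.28 g ÷ 52.00 g/mol = 0.02462 mol
O: 1.57 g ÷ 16.00 g/mol = 0.09813 mol
Smallest is Cr at 0.02462 mol; normalising gives Ag 1.996, Cr 1.000, O 3.986
Ratio ≈ 2:1:4, so the empirical formula is Ag2CrO4

Ag2CrO4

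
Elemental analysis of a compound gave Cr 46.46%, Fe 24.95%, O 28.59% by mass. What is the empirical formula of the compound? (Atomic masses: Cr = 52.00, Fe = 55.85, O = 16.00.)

Assume 100 g: 46.46 g Cr, 24.95 g Fe, 28.59 g O.
n(Cr) = 46.46/52.00 = 0.8935, n(Fe) = 24.95/55.85 = 0.4467, n(O) = 28.59/16.00 = 1.787
Smallest is Fe at 0.4467 mol; normalising gives Cr 2.000, Fe 1.000, O 4.000
→ Cr2FeO4

Cr2FeO4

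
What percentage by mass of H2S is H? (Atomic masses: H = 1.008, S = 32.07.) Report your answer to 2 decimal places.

Molar mass = 2(1.008) + 1(32.07) = 34.086 g/mol
Mass of H per mole = 2 × 1.008 = 2.016 g
% H = 2.016 / 34.086 × 100 = 5.91%

5.91%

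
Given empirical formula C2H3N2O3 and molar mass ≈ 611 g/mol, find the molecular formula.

Empirical-formula mass = 103.06 g/mol
n = 611 / 103.06 = 5.93 ≈ 6
Molecular formula = (C2H3N2O3)6 = C12H18N12O18

C12H18N12O18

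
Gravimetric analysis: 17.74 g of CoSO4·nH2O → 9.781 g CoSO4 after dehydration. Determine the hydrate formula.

CoSO4·7H2O

Mass of water lost = 17.74 − 9.781 = 7.959 g → 7.959 / 18.02 = 0.4417 mol H2O
Molar mass of CoSO4 = 155.00 g/mol → mol CoSO4 = 9.781 / 155.00 = 0.0631
n = 0.4417 / 0.0631 = 7.00 ≈ 7 → CoSO4·7H2O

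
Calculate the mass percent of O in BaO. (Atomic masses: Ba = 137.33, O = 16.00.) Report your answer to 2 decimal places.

Molar mass = 1(137.33) + 1(16.00) = 153.330 g/mol
Mass of O per mole = 1 × 16.00 = 16.000 g
% O = 16.000 / 153.330 × 100 = 10.44%

10.44%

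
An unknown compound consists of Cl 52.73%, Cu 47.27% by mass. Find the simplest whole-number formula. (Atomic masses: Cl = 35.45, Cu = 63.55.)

Cl2Cu

Assume 100 g: 52.73 g Cl, 47.27 g Cu.
Moles — Cl: 52.73 / 35.45 = 1.487 mol; Cu: 47.27 / 63.55 = 0.7438 mol
Divide by the smallest (0.7438 mol Cu): Cl 2.000, Cu 1.000
≈ 2:1 → Cl2Cu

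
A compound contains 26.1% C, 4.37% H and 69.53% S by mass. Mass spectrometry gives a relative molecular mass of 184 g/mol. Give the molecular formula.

Assume 100 g: 26.1 g C, 4.37 g H, 69.53 g S.
Moles — C: 26.1 / 12.01 = 2.173 mol; H: 4.37 / 1.008 = 4.335 mol; S: 69.53 / 32.07 = 2.168 mol
Ratios (÷ 2.168): C 1.002, H 2.000, S 1.000
→ CH2S
Empirical-formula mass = 46.10 g/mol
n = 184 / 46.10 = 3.99 ≈ 4
Molecular formula = (CH2S)×4 = C4H8S4

C4H8S4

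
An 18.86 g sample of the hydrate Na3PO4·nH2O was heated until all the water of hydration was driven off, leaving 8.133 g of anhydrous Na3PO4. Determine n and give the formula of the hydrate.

Mass of water lost = 18.86 − 8.133 = 10.73 g → 10.73 / 18.02 = 0.5953 mol H2O
Molar mass of Na3PO4 = 163.94 g/mol → mol Na3PO4 = 8.133 / 163.94 = 0.04961
n = 0.5953 / 0.04961 = 12.00 ≈ 12 → Na3PO4·12H2O

Na3PO4·12H2O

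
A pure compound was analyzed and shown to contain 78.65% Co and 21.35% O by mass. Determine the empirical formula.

Assume 100 g: 78.65 g Co, 21.35 g O.
Co: 78.65 g ÷ 58.93 g/mol = 1.335 mol
O: 21.35 g ÷ 16.00 g/mol = 1.334 mol
Ratios (÷ 1.334): Co 1.000, O 1.000
→ CoO

CoO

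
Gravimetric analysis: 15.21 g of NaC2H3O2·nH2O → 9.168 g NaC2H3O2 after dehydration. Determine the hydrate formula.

NaC2H3O2·3H2O

Mass of water lost = 15.21 − 9.168 = 6.042 g → 6.042 / 18.02 = 0.3353 mol H2O
Molar mass of NaC2H3O2 = 82.03 g/mol → mol NaC2H3O2 = 9.168 / 82.03 = 0.1118
n = 0.3353 / 0.1118 = 3.00 ≈ 3 → NaC2H3O2·3H2O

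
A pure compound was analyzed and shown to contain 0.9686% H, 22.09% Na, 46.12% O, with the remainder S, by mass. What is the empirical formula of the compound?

Assume 100 g: 0.9686 g H, 22.09 g Na, 46.12 g O, 30.821 g S.
n(H) = 0.9686/1.008 = 0.9609, n(Na) = 22.09/22.99 = 0.9609, n(O) = 46.12/16.00 = 2.882, n(S) = 30.821/32.07 = 0.9611
Divide by the smallest (0.9609 mol Na): H 1.000, Na 1.000, O 3.000, S 1.000
Ratio ≈ 1:1:3:1, so the empirical formula is HNaO3S

HNaO3S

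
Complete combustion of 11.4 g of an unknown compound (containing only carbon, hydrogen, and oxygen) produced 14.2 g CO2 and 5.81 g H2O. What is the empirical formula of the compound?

mol C = 14.2 / 44.01 = 0.3227; mass C = 0.3227 × 12.01 = 3.875 g
mol H = 2 × (5.81 / 18.02) = 0.6448; mass H = 0.6448 × 1.008 = 0.6500 g
mass O = 11.4 − (4.525) = 6.875 g → mol O = 0.4297
Divide by the smallest (0.3227 mol C): C 1.000, H 1.999, O 1.332
×3: C 3.00, H 6.00, O 4.00 → C3H6O4

C3H6O4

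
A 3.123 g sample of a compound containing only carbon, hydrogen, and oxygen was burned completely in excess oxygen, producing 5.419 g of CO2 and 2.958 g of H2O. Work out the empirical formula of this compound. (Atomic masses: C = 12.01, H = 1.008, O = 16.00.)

mol C = 5.419 / 44.01 = 0.1231; mass C = 0.1231 × 12.01 = 1.479 g
mol H = 2 × (2.958 / 18.02) = 0.3283; mass H = 0.3283 × 1.008 = 0.3309 g
mass O = 3.123 − (1.810) = 1.313 g → mol O = 0.08208
Ratios (÷ 0.08208): C 1.500, H 4.000, O 1.000
×2: C 3.00, H 8.00, O 2.00 → C3H8O2

C3H8O2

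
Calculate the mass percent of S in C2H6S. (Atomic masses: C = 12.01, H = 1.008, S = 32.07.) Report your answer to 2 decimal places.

Molar mass = 2(12.01) + 6(1.008) + 1(32.07) = 62.138 g/mol
Mass of S per mole = 1 × 32.07 = 32.070 g
% S = 32.070 / 62.138 × 100 = 51.61%

51.61%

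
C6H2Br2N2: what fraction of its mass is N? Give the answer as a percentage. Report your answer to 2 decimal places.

Molar mass = 6(12.01) + 2(1.008) + 2(79.90) + 2(14.01) = 261.896 g/mol
Mass of N per mole = 2 × 14.01 = 28.020 g
% N = 28.020 / 261.896 × 100 = 10.70%

10.70%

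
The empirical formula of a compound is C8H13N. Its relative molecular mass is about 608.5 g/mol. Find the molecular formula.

Empirical-formula mass = 123.19 g/mol
n = 608.5 / 123.19 = 4.94 ≈ 5
Molecular formula = (C8H13N)5 = C40H65N5

C40H65N5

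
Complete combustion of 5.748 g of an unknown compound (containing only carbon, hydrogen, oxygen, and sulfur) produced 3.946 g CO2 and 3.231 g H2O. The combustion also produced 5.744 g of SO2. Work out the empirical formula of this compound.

mol C = 3.946 / 44.01 = 0.08966; mass C = 0.08966 × 12.01 = 1.077 g
mol H = 2 × (3.231 / 18.02) = 0.3586; mass H = 0.3586 × 1.008 = 0.3615 g
mol S = 5.744 / 64.07 = 0.08965; mass S = 2.875 g
mass O = 5.748 − (4.313) = 1.435 g → mol O = 0.08966
Divide by the smallest (0.08965 mol S): C 1.000, H 4.000, O 1.000, S 1.000
Ratio ≈ 1:4:1:1, so the empirical formula is CH4OS

CH4OS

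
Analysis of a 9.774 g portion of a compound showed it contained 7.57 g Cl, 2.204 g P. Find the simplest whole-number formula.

Cl3P

Cl: 7.57 g ÷ 35.45 g/mol = 0.2135 mol
P: 2.204 g ÷ 30.97 g/mol = 0.07117 mol
Divide by the smallest (0.07117 mol P): Cl 3.001, P 1.000
≈ 3:1 → Cl3P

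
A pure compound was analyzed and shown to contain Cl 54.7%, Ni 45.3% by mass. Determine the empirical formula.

Assume 100 g: 54.7 g Cl, 45.3 g Ni.
Cl: 54.7 g ÷ 35.45 g/mol = 1.543 mol
Ni: 45.3 g ÷ 58.69 g/mol = 0.7719 mol
Divide by the smallest (0.7719 mol Ni): Cl 1.999, Ni 1.000
→ Cl2Ni

Cl2Ni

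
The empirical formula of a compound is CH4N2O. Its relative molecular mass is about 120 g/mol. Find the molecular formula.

C2H8N4O2

Empirical-formula mass = 60.06 g/mol
n = 120 / 60.06 = 2.00 ≈ 2
Molecular formula = (CH4N2O)2 = C2H8N4O2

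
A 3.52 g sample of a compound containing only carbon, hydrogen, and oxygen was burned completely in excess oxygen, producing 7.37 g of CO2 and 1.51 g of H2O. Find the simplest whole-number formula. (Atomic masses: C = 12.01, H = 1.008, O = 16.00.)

mol C = 7.37 / 44.01 = 0.1675; mass C = 0.1675 × 12.01 = 2.011 g
mol H = 2 × (1.51 / 18.02) = 0.1676; mass H = 0.1676 × 1.008 = 0.1689 g
mass O = 3.52 − (2.180) = 1.340 g → mol O = 0.08374
Ratios (÷ 0.08374): C 2.000, H 2.001, O 1.000
≈ 2:2:1 → C2H2O

C2H2O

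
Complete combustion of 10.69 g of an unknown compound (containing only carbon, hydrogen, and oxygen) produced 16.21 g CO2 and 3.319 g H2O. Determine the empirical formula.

CHO

mol C = 16.21 / 44.01 = 0.3683; mass C = 0.3683 × 12.01 = 4.424 g
mol H = 2 × (3.319 / 18.02) = 0.3684; mass H = 0.3684 × 1.008 = 0.3713 g
mass O = 10.69 − (4.795) = 5.895 g → mol O = 0.3684
Ratios (÷ 0.3683): C 1.000, H 1.000, O 1.000
Ratio ≈ 1:1:1, so the empirical formula is CHO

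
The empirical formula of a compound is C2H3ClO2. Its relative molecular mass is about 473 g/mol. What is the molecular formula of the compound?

C10H15Cl5O10

Empirical-formula mass = 94.49 g/mol
n = 473 / 94.49 = 5.01 ≈ 5
Molecular formula = (C2H3ClO2)5 = C10H15Cl5O10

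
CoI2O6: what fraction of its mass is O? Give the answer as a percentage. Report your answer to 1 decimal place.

Molar mass = 1(58.93) + 2(126.90) + 6(16.00) = 408.730 g/mol
Mass of O per mole = 6 × 16.00 = 96.000 g
% O = 96.000 / 408.730 × 100 = 23.5%

23.5%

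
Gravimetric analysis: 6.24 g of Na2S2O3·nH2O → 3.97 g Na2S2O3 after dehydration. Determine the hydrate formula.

Na2S2O3·5H2O

Mass of water lost = 6.24 − 3.97 = 2.27 g → 2.27 / 18.02 = 0.126 mol H2O
Molar mass of Na2S2O3 = 158.12 g/mol → mol Na2S2O3 = 3.97 / 158.12 = 0.02511
n = 0.126 / 0.02511 = 5.02 ≈ 5 → Na2S2O3·5H2O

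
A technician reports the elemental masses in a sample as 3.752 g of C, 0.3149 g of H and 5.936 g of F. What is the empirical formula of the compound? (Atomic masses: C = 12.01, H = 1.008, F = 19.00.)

CHF

C: 3.752 g ÷ 12.01 g/mol = 0.3124 mol
H: 0.3149 g ÷ 1.008 g/mol = 0.3124 mol
F: 5.936 g ÷ 19.00 g/mol = 0.3124 mol
Ratios (÷ 0.3124): C 1.000, H 1.000, F 1.000
Ratio ≈ 1:1:1, so the empirical formula is CHF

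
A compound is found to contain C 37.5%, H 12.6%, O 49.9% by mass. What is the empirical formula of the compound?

Assume 100 g: 37.5 g C, 12.6 g H, 49.9 g O.
n(C) = 37.5/12.01 = 3.122, n(H) = 12.6/1.008 = 12.5, n(O) = 49.9/16.00 = 3.119
Divide by the smallest (3.119 mol O): C 1.001, H 4.008, O 1.000
→ CH4O

CH4O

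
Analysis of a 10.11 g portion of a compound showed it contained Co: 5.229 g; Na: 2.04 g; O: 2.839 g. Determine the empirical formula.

Co: 5.229 g ÷ 58.93 g/mol = 0.08873 mol
Na: 2.04 g ÷ 22.99 g/mol = 0.08873 mol
O: 2.839 g ÷ 16.00 g/mol = 0.1774 mol
Divide by the smallest (0.08873 mol Co): Co 1.000, Na 1.000, O 2.000
→ CoNaO2

CoNaO2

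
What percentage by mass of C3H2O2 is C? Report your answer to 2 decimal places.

Molar mass = 3(12.01) + 2(1.008) + 2(16.00) = 70.046 g/mol
Mass of C per mole = 3 × 12.01 = 36.030 g
% C = 36.030 / 70.046 × 100 = 51.44%

51.44%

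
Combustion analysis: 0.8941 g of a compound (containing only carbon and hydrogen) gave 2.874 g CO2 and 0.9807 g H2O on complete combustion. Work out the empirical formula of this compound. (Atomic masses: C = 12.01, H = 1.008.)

C3H5

mol C = 2.874 / 44.01 = 0.06530; mass C = 0.06530 × 12.01 = 0.7843 g
mol H = 2 × (0.9807 / 18.02) = 0.1088; mass H = 0.1088 × 1.008 = 0.1097 g
Smallest is C at 0.0653 mol; normalising gives C 1.000, H 1.667
×3: C 3.00, H 5.00 → C3H5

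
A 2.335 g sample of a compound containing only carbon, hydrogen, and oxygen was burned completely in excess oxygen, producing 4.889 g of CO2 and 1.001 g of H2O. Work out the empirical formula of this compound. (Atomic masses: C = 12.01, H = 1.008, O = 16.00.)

mol C = 4.889 / 44.01 = 0.1111; mass C = 0.1111 × 12.01 = 1.334 g
mol H = 2 × (1.001 / 18.02) = 0.1111; mass H = 0.1111 × 1.008 = 0.1120 g
mass O = 2.335 − (1.446) = 0.8888 g → mol O = 0.05555
Smallest is O at 0.05555 mol; normalising gives C 2.000, H 2.000, O 1.000
Ratio ≈ 2:2:1, so the empirical formula is C2H2O

C2H2O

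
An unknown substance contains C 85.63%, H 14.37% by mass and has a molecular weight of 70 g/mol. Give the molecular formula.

Assume 100 g: 85.63 g C, 14.37 g H.
Moles — C: 85.63 / 12.01 = 7.13 mol; H: 14.37 / 1.008 = 14.26 mol
Ratios (÷ 7.13): C 1.000, H 1.999
Ratio ≈ 1:2, so the empirical formula is CH2
Empirical-formula mass = 14.03 g/mol
n = 70 / 14.03 = 4.99 ≈ 5
Molecular formula = (CH2)×5 = C5H10

C5H10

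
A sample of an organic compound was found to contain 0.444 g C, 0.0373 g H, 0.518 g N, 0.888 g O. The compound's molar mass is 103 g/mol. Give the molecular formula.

C: 0.444 g ÷ 12.01 g/mol = 0.03697 mol
H: 0.0373 g ÷ 1.008 g/mol = 0.037 mol
N: 0.518 g ÷ 14.01 g/mol = 0.03697 mol
O: 0.888 g ÷ 16.00 g/mol = 0.0555 mol
Ratios (÷ 0.03697): C 1.000, H 1.001, N 1.000, O 1.501
Multiply by 2: C 2.00, H 2.00, N 2.00, O 3.00 → C2H2N2O3
Empirical-formula mass = 102.06 g/mol
n = 103 / 102.06 = 1.01 ≈ 1
Molecular formula = empirical formula = C2H2N2O3

C2H2N2O3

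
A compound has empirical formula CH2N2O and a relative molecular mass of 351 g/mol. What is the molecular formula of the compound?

C6H12N12O6

Empirical-formula mass = 58.05 g/mol
n = 351 / 58.05 = 6.05 ≈ 6
Molecular formula = (CH2N2O)6 = C6H12N12O6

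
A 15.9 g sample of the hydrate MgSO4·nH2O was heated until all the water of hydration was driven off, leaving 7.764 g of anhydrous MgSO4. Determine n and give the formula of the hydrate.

Mass of water lost = 15.9 − 7.764 = 8.136 g → 8.136 / 18.02 = 0.4515 mol H2O
Molar mass of MgSO4 = 120.38 g/mol → mol MgSO4 = 7.764 / 120.38 = 0.0645
n = 0.4515 / 0.0645 = 7.00 ≈ 7 → MgSO4·7H2O

MgSO4·7H2O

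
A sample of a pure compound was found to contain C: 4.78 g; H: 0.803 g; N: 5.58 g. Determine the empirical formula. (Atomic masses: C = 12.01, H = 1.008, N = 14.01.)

C: 4.78 g ÷ 12.01 g/mol = 0.398 mol
H: 0.803 g ÷ 1.008 g/mol = 0.7966 mol
N: 5.58 g ÷ 14.01 g/mol = 0.3983 mol
Smallest is C at 0.398 mol; normalising gives C 1.000, H 2.002, N 1.001
≈ 1:2:1 → CH2N

CH2N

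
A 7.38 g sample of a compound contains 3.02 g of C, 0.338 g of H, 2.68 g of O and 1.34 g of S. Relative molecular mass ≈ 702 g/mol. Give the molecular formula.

n(C) = 3.02/12.01 = 0.2515, n(H) = 0.338/1.008 = 0.3353, n(O) = 2.68/16.00 = 0.1675, n(S) = 1.34/32.07 = 0.04178
Smallest is S at 0.04178 mol; normalising gives C 6.018, H 8.025, O 4.009, S 1.000
→ C6H8O4S
Empirical-formula mass = 176.19 g/mol
n = 702 / 176.19 = 3.98 ≈ 4
Molecular formula = (C6H8O4S)×4 = C24H32O16S4

C24H32O16S4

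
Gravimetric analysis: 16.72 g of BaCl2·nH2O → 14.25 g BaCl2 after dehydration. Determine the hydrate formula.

BaCl2·2H2O

Mass of water lost = 16.72 − 14.25 = 2.47 g → 2.47 / 18.02 = 0.1371 mol H2O
Molar mass of BaCl2 = 208.23 g/mol → mol BaCl2 = 14.25 / 208.23 = 0.06843
n = 0.1371 / 0.06843 = 2.00 ≈ 2 → BaCl2·2H2O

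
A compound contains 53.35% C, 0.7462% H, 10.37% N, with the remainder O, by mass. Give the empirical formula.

Assume 100 g: 53.35 g C, 0.7462 g H, 10.37 g N, 35.534 g O.
Moles — C: 53.35 / 12.01 = 4.442 mol; H: 0.7462 / 1.008 = 0.7403 mol; N: 10.37 / 14.01 = 0.7402 mol; O: 35.534 / 16.00 = 2.221 mol
Smallest is N at 0.7402 mol; normalising gives C 6.001, H 1.000, N 1.000, O 3.000
Ratio ≈ 6:1:1:3, so the empirical formula is C6HNO3

C6HNO3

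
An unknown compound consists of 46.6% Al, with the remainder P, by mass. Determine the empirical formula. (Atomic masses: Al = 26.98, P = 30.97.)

Assume 100 g: 46.6 g Al, 53.4 g P.
Al: 46.6 g ÷ 26.98 g/mol = 1.727 mol
P: 53.4 g ÷ 30.97 g/mol = 1.724 mol
Ratios (÷ 1.724): Al 1.002, P 1.000
→ AlP

AlP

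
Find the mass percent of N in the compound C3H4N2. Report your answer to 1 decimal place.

Molar mass = 3(12.01) + 4(1.008) + 2(14.01) = 68.082 g/mol
Mass of N per mole = 2 × 14.01 = 28.020 g
% N = 28.020 / 68.082 × 100 = 41.2%

41.2%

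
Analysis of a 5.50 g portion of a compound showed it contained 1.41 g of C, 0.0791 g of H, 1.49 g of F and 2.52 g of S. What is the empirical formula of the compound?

Moles — C: 1.41 / 12.01 = 0.1174 mol; H: 0.0791 / 1.008 = 0.07847 mol; F: 1.49 / 19.00 = 0.07842 mol; S: 2.52 / 32.07 = 0.07858 mol
Ratios (÷ 0.07842): C 1.497, H 1.001, F 1.000, S 1.002
Scaling by 2: C 2.99, H 2.00, F 2.00, S 2.00 → C3H2F2S2

C3H2F2S2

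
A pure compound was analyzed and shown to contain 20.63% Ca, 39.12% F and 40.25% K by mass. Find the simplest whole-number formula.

Assume 100 g: 20.63 g Ca, 39.12 g F, 40.25 g K.
n(Ca) = 20.63/40.08 = 0.5147, n(F) = 39.12/19.00 = 2.059, n(K) = 40.25/39.10 = 1.029
Ratios (÷ 0.5147): Ca 1.000, F 4.000, K 2.000
Ratio ≈ 1:4:2, so the empirical formula is CaF4K2

CaF4K2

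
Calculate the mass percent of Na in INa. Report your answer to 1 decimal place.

15.3%

Molar mass = 1(126.90) + 1(22.99) = 149.890 g/mol
Mass of Na per mole = 1 × 22.99 = 22.990 g
% Na = 22.990 / 149.890 × 100 = 15.3%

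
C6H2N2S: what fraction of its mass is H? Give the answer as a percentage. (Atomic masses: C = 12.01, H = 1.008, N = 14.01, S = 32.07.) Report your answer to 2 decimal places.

1.50%

Molar mass = 6(12.01) + 2(1.008) + 2(14.01) + 1(32.07) = 134.166 g/mol
Mass of H per mole = 2 × 1.008 = 2.016 g
% H = 2.016 / 134.166 × 100 = 1.50%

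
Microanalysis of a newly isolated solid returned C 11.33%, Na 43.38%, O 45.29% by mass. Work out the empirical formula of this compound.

CNa2O3

Assume 100 g: 11.33 g C, 43.38 g Na, 45.29 g O.
C: 11.33 g ÷ 12.01 g/mol = 0.9434 mol
Na: 43.38 g ÷ 22.99 g/mol = 1.887 mol
O: 45.29 g ÷ 16.00 g/mol = 2.831 mol
Ratios (÷ 0.9434): C 1.000, Na 2.000, O 3.001
≈ 1:2:3 → CNa2O3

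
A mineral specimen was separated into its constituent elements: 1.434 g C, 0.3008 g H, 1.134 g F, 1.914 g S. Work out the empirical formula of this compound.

C2H5FS

n(C) = 1.434/12.01 = 0.1194, n(H) = 0.3008/1.008 = 0.2984, n(F) = 1.134/19.00 = 0.05968, n(S) = 1.914/32.07 = 0.05968
Smallest is S at 0.05968 mol; normalising gives C 2.001, H 5.000, F 1.000, S 1.000
≈ 2:5:1:1 → C2H5FS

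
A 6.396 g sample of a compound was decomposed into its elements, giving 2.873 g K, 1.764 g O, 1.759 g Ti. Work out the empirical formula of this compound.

K2O3Ti

n(K) = 2.873/39.10 = 0.07348, n(O) = 1.764/16.00 = 0.1103, n(Ti) = 1.759/47.87 = 0.03675
Ratios (÷ 0.03675): K 2.000, O 3.000, Ti 1.000
≈ 2:3:1 → K2O3Ti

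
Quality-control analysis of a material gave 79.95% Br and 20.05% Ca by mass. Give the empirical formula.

Assume 100 g: 79.95 g Br, 20.05 g Ca.
Moles — Br: 79.95 / 79.90 = 1.001 mol; Ca: 20.05 / 40.08 = 0.5002 mol
Smallest is Ca at 0.5002 mol; normalising gives Br 2.000, Ca 1.000
→ Br2Ca

Br2Ca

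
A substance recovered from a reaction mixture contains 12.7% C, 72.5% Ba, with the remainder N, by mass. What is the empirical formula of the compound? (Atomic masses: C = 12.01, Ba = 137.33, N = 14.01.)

C2BaN2

Assume 100 g: 12.7 g C, 72.5 g Ba, 14.8 g N.
C: 12.7 g ÷ 12.01 g/mol = 1.057 mol
Ba: 72.5 g ÷ 137.33 g/mol = 0.5279 mol
N: 14.8 g ÷ 14.01 g/mol = 1.056 mol
Smallest is Ba at 0.5279 mol; normalising gives C 2.003, Ba 1.000, N 2.001
→ C2BaN2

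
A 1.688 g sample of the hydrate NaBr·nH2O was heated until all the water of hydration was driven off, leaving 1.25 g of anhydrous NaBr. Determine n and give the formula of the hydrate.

NaBr·2H2O

Mass of water lost = 1.688 − 1.25 = 0.438 g → 0.438 / 18.02 = 0.02431 mol H2O
Molar mass of NaBr = 102.89 g/mol → mol NaBr = 1.25 / 102.89 = 0.01215
n = 0.02431 / 0.01215 = 2.00 ≈ 2 → NaBr·2H2O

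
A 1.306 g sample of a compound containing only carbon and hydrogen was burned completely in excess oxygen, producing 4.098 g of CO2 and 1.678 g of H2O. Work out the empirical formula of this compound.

mol C = 4.098 / 44.01 = 0.09312; mass C = 0.09312 × 12.01 = 1.118 g
mol H = 2 × (1.678 / 18.02) = 0.1862; mass H = 0.1862 × 1.008 = 0.1877 g
Ratios (÷ 0.09312): C 1.000, H 2.000
Ratio ≈ 1:2, so the empirical formula is CH2

CH2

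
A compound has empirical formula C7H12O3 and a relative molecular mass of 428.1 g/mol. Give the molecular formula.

C21H36O9

Empirical-formula mass = 144.17 g/mol
n = 428.1 / 144.17 = 2.97 ≈ 3
Molecular formula = (C7H12O3)3 = C21H36O9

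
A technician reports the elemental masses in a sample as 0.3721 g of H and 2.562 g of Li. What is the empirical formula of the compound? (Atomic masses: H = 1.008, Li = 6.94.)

HLi

Moles — H: 0.3721 / 1.008 = 0.3691 mol; Li: 2.562 / 6.94 = 0.3692 mol
Smallest is H at 0.3691 mol; normalising gives H 1.000, Li 1.000
→ HLi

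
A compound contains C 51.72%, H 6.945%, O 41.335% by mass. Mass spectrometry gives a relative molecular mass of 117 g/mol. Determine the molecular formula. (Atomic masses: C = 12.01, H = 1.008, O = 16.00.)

Assume 100 g: 51.72 g C, 6.945 g H, 41.335 g O.
C: 51.72 g ÷ 12.01 g/mol = 4.306 mol
H: 6.945 g ÷ 1.008 g/mol = 6.89 mol
O: 41.335 g ÷ 16.00 g/mol = 2.583 mol
Ratios (÷ 2.583): C 1.667, H 2.667, O 1.000
Scaling by 3: C 5.00, H 8.00, O 3.00 → C5H8O3
Empirical-formula mass = 116.11 g/mol
n = 117 / 116.11 = 1.01 ≈ 1
Molecular formula = empirical formula = C5H8O3

C5H8O3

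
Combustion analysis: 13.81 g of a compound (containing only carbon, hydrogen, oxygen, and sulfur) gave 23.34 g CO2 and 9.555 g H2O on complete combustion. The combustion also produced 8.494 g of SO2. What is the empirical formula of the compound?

C4H8OS

mol C = 23.34 / 44.01 = 0.5303; mass C = 0.5303 × 12.01 = 6.369 g
mol H = 2 × (9.555 / 18.02) = 1.060; mass H = 1.060 × 1.008 = 1.069 g
mol S = 8.494 / 64.07 = 0.1326; mass S = 4.252 g
mass O = 13.81 − (11.69) = 2.120 g → mol O = 0.1325
Ratios (÷ 0.1325): C 4.002, H 8.003, O 1.000, S 1.001
Ratio ≈ 4:8:1:1, so the empirical formula is C4H8OS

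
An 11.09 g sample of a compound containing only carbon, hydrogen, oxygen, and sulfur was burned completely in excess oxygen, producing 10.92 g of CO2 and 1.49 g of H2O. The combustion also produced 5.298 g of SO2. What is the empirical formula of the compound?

mol C = 10.92 / 44.01 = 0.2481; mass C = 0.2481 × 12.01 = 2.980 g
mol H = 2 × (1.49 / 18.02) = 0.1654; mass H = 0.1654 × 1.008 = 0.1667 g
mol S = 5.298 / 64.07 = 0.08269; mass S = 2.652 g
mass O = 11.09 − (5.799) = 5.291 g → mol O = 0.3307
Ratios (÷ 0.08269): C 3.001, H 2.000, O 3.999, S 1.000
→ C3H2O4S

C3H2O4S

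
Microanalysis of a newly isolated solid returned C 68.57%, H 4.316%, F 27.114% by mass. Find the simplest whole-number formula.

C4H3F

Assume 100 g: 68.57 g C, 4.316 g H, 27.114 g F.
C: 68.57 g ÷ 12.01 g/mol = 5.709 mol
H: 4.316 g ÷ 1.008 g/mol = 4.282 mol
F: 27.114 g ÷ 19.00 g/mol = 1.427 mol
Ratios (÷ 1.427): C 4.001, H 3.000, F 1.000
→ C4H3F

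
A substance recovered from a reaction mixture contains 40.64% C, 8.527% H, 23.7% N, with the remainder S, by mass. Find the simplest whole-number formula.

C4H10N2S

Assume 100 g: 40.64 g C, 8.527 g H, 23.7 g N, 27.133 g S.
n(C) = 40.64/12.01 = 3.384, n(H) = 8.527/1.008 = 8.459, n(N) = 23.7/14.01 = 1.692, n(S) = 27.133/32.07 = 0.8461
Divide by the smallest (0.8461 mol S): C 4.000, H 9.999, N 1.999, S 1.000
≈ 4:10:2:1 → C4H10N2S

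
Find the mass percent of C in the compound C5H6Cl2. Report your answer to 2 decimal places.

43.83%

Molar mass = 5(12.01) + 6(1.008) + 2(35.45) = 136.998 g/mol
Mass of C per mole = 5 × 12.01 = 60.050 g
% C = 60.050 / 136.998 × 100 = 43.83%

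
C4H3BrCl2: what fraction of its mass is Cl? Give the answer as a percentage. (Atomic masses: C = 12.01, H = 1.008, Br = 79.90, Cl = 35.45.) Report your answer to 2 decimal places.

35.12%

Molar mass = 4(12.01) + 3(1.008) + 1(79.90) + 2(35.45) = 201.864 g/mol
Mass of Cl per mole = 2 × 35.45 = 70.900 g
% Cl = 70.900 / 201.864 × 100 = 35.12%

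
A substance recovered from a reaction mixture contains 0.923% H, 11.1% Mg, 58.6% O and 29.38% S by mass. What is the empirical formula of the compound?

H2MgO8S2

Assume 100 g: 0.923 g H, 11.1 g Mg, 58.6 g O, 29.38 g S.
n(H) = 0.923/1.008 = 0.9157, n(Mg) = 11.1/24.31 = 0.4566, n(O) = 58.6/16.00 = 3.663, n(S) = 29.38/32.07 = 0.9161
Ratios (÷ 0.4566): H 2.005, Mg 1.000, O 8.021, S 2.006
→ H2MgO8S2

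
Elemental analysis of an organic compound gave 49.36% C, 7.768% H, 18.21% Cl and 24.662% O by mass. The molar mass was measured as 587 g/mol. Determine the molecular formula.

Assume 100 g: 49.36 g C, 7.768 g H, 18.21 g Cl, 24.662 g O.
C: 49.36 g ÷ 12.01 g/mol = 4.11 mol
H: 7.768 g ÷ 1.008 g/mol = 7.706 mol
Cl: 18.21 g ÷ 35.45 g/mol = 0.5137 mol
O: 24.662 g ÷ 16.00 g/mol = 1.541 mol
Divide by the smallest (0.5137 mol Cl): C 8.001, H 15.002, Cl 1.000, O 3.001
→ C8H15ClO3
Empirical-formula mass = 194.65 g/mol
n = 587 / 194.65 = 3.02 ≈ 3
Molecular formula = (C8H15ClO3)×3 = C24H45Cl3O9

C24H45Cl3O9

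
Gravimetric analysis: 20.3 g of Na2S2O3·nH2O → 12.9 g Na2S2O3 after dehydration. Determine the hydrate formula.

Na2S2O3·5H2O

Mass of water lost = 20.3 − 12.9 = 7.4 g → 7.4 / 18.02 = 0.4107 mol H2O
Molar mass of Na2S2O3 = 158.12 g/mol → mol Na2S2O3 = 12.9 / 158.12 = 0.08158
n = 0.4107 / 0.08158 = 5.03 ≈ 5 → Na2S2O3·5H2O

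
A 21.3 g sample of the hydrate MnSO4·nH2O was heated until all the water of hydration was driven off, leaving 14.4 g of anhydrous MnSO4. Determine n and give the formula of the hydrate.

MnSO4·4H2O

Mass of water lost = 21.3 − 14.4 = 6.9 g → 6.9 / 18.02 = 0.3829 mol H2O
Molar mass of MnSO4 = 151.01 g/mol → mol MnSO4 = 14.4 / 151.01 = 0.09536
n = 0.3829 / 0.09536 = 4.02 ≈ 4 → MnSO4·4H2O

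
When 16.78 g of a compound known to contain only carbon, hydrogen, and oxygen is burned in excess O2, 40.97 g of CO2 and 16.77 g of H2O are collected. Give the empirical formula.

mol C = 40.97 / 44.01 = 0.9309; mass C = 0.9309 × 12.01 = 11.18 g
mol H = 2 × (16.77 / 18.02) = 1.861; mass H = 1.861 × 1.008 = 1.876 g
mass O = 16.78 − (13.06) = 3.723 g → mol O = 0.2327
Smallest is O at 0.2327 mol; normalising gives C 4.000, H 7.998, O 1.000
Ratio ≈ 4:8:1, so the empirical formula is C4H8O

C4H8O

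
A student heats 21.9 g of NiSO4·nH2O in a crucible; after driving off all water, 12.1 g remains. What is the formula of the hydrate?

Mass of water lost = 21.9 − 12.1 = 9.8 g → 9.8 / 18.02 = 0.5438 mol H2O
Molar mass of NiSO4 = 154.76 g/mol → mol NiSO4 = 12.1 / 154.76 = 0.07819
n = 0.5438 / 0.07819 = 6.96 ≈ 7 → NiSO4·7H2O

NiSO4·7H2O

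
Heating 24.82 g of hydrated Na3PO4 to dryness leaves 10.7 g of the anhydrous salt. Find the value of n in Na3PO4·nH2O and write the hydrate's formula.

Mass of water lost = 24.82 − 10.7 = 14.12 g → 14.12 / 18.02 = 0.7836 mol H2O
Molar mass of Na3PO4 = 163.94 g/mol → mol Na3PO4 = 10.7 / 163.94 = 0.06527
n = 0.7836 / 0.06527 = 12.01 ≈ 12 → Na3PO4·12H2O

Na3PO4·12H2O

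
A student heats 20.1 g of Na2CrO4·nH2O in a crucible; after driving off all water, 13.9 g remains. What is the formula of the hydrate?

Mass of water lost = 20.1 − 13.9 = 6.2 g → 6.2 / 18.02 = 0.3441 mol H2O
Molar mass of Na2CrO4 = 161.98 g/mol → mol Na2CrO4 = 13.9 / 161.98 = 0.08581
n = 0.3441 / 0.08581 = 4.01 ≈ 4 → Na2CrO4·4H2O

Na2CrO4·4H2O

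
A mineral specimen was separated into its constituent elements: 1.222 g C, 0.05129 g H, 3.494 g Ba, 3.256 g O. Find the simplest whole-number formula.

C: 1.222 g ÷ 12.01 g/mol = 0.1017 mol
H: 0.05129 g ÷ 1.008 g/mol = 0.05088 mol
Ba: 3.494 g ÷ 137.33 g/mol = 0.02544 mol
O: 3.256 g ÷ 16.00 g/mol = 0.2035 mol
Smallest is Ba at 0.02544 mol; normalising gives C 3.999, H 2.000, Ba 1.000, O 7.998
→ C4H2BaO8

C4H2BaO8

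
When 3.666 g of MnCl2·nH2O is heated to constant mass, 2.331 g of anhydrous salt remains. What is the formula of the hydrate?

Mass of water lost = 3.666 − 2.331 = 1.335 g → 1.335 / 18.02 = 0.07408 mol H2O
Molar mass of MnCl2 = 125.84 g/mol → mol MnCl2 = 2.331 / 125.84 = 0.01852
n = 0.07408 / 0.01852 = 4.00 ≈ 4 → MnCl2·4H2O

MnCl2·4H2O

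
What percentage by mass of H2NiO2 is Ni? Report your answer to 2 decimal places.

Molar mass = 2(1.008) + 1(58.69) + 2(16.00) = 92.706 g/mol
Mass of Ni per mole = 1 × 58.69 = 58.690 g
% Ni = 58.690 / 92.706 × 100 = 63.31%

63.31%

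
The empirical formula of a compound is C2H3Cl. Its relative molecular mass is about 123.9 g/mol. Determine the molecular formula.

C4H6Cl2

Empirical-formula mass = 62.49 g/mol
n = 123.9 / 62.49 = 1.98 ≈ 2
Molecular formula = (C2H3Cl)2 = C4H6Cl2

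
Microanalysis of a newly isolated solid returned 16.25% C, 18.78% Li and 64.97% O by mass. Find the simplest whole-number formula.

CLi2O3

Assume 100 g: 16.25 g C, 18.78 g Li, 64.97 g O.
C: 16.25 g ÷ 12.01 g/mol = 1.353 mol
Li: 18.78 g ÷ 6.94 g/mol = 2.706 mol
O: 64.97 g ÷ 16.00 g/mol = 4.061 mol
Ratios (÷ 1.353): C 1.000, Li 2.000, O 3.001
≈ 1:2:3 → CLi2O3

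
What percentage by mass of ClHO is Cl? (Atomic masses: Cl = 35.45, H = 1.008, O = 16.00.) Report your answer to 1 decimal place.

67.6%

Molar mass = 1(35.45) + 1(1.008) + 1(16.00) = 52.458 g/mol
Mass of Cl per mole = 1 × 35.45 = 35.450 g
% Cl = 35.450 / 52.458 × 100 = 67.6%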